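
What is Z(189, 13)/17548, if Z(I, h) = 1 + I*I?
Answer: 17861/8774 ≈ 2.0357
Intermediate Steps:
Z(I, h) = 1 + I**2
Z(189, 13)/17548 = (1 + 189**2)/17548 = (1 + 35721)*(1/17548) = 35722*(1/17548) = 17861/8774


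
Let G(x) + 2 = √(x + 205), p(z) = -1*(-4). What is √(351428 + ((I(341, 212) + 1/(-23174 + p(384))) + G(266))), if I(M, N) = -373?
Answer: √(188462416868530 + 536848900*√471)/23170 ≈ 592.52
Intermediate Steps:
p(z) = 4
G(x) = -2 + √(205 + x) (G(x) = -2 + √(x + 205) = -2 + √(205 + x))
√(351428 + ((I(341, 212) + 1/(-23174 + p(384))) + G(266))) = √(351428 + ((-373 + 1/(-23174 + 4)) + (-2 + √(205 + 266)))) = √(351428 + ((-373 + 1/(-23170)) + (-2 + √471))) = √(351428 + ((-373 - 1/23170) + (-2 + √471))) = √(351428 + (-8642411/23170 + (-2 + √471))) = √(351428 + (-8688751/23170 + √471)) = √(8133898009/23170 + √471)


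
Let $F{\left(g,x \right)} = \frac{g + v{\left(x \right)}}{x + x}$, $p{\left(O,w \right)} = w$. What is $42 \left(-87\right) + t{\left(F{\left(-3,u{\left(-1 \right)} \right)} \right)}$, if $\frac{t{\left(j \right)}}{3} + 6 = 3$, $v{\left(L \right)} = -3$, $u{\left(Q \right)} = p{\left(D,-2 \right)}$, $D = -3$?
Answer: $-3663$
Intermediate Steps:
$u{\left(Q \right)} = -2$
$F{\left(g,x \right)} = \frac{-3 + g}{2 x}$ ($F{\left(g,x \right)} = \frac{g - 3}{x + x} = \frac{-3 + g}{2 x}$)
$t{\left(j \right)} = -9$ ($t{\left(j \right)} = -18 + 3 \cdot 3 = -18 + 9 = -9$)
$42 \left(-87\right) + t{\left(F{\left(-3,u{\left(-1 \right)} \right)} \right)} = 42 \left(-87\right) - 9 = -3654 - 9 = -3663$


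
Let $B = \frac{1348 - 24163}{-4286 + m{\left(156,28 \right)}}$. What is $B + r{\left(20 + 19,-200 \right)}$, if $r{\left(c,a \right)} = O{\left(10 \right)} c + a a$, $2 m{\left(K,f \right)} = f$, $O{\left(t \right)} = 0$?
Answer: $\frac{56967605}{1424} \approx 40005.0$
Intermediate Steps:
$m{\left(K,f \right)} = \frac{f}{2}$
$r{\left(c,a \right)} = a^{2}$ ($r{\left(c,a \right)} = 0 c + a a = 0 + a^{2} = a^{2}$)
$B = \frac{7605}{1424}$ ($B = \frac{1348 - 24163}{-4286 + \frac{1}{2} \cdot 28} = - \frac{22815}{-4286 + 14} = - \frac{22815}{-4272} = \left(-22815\right) \left(- \frac{1}{4272}\right) = \frac{7605}{1424} \approx 5.3406$)
$B + r{\left(20 + 19,-200 \right)} = \frac{7605}{1424} + \left(-200\right)^{2} = \frac{7605}{1424} + 40000 = \frac{56967605}{1424}$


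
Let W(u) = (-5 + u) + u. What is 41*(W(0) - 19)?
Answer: -984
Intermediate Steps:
W(u) = -5 + 2*u
41*(W(0) - 19) = 41*((-5 + 2*0) - 19) = 41*((-5 + 0) - 19) = 41*(-5 - 19) = 41*(-24) = -984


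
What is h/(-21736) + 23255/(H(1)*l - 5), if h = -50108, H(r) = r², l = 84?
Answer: 127357303/429286 ≈ 296.67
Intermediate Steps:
h/(-21736) + 23255/(H(1)*l - 5) = -50108/(-21736) + 23255/(1²*84 - 5) = -50108*(-1/21736) + 23255/(1*84 - 5) = 12527/5434 + 23255/(84 - 5) = 12527/5434 + 23255/79 = 127357303/429286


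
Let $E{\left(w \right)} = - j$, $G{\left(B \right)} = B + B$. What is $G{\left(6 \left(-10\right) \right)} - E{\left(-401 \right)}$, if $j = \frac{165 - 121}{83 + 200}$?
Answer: $- \frac{33916}{283} \approx -119.84$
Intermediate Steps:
$j = \frac{44}{283} \approx 0.15548$
$G{\left(B \right)} = 2 B$
$E{\left(w \right)} = - \frac{44}{283}$ ($E{\left(w \right)} = \left(-1\right) \frac{44}{283} = - \frac{44}{283}$)
$G{\left(6 \left(-10\right) \right)} - E{\left(-401 \right)} = 2 \cdot 6 \left(-10\right) - - \frac{44}{283} = 2 \left(-60\right) + \frac{44}{283} = -120 + \frac{44}{283} = - \frac{33916}{283}$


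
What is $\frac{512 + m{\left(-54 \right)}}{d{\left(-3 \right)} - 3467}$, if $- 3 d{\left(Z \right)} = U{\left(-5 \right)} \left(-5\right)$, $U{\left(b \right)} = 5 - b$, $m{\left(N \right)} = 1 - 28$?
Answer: $- \frac{1455}{10351} \approx -0.14057$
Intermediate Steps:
$m{\left(N \right)} = -27$
$d{\left(Z \right)} = \frac{50}{3}$ ($d{\left(Z \right)} = - \frac{\left(5 - -5\right) \left(-5\right)}{3} = - \frac{\left(5 + 5\right) \left(-5\right)}{3} = - \frac{10 \left(-5\right)}{3} = \left(- \frac{1}{3}\right) \left(-50\right) = \frac{50}{3}$)
$\frac{512 + m{\left(-54 \right)}}{d{\left(-3 \right)} - 3467} = \frac{512 - 27}{\frac{50}{3} - 3467} = \frac{485}{- \frac{10351}{3}} = 485 \left(- \frac{3}{10351}\right) = - \frac{1455}{10351}$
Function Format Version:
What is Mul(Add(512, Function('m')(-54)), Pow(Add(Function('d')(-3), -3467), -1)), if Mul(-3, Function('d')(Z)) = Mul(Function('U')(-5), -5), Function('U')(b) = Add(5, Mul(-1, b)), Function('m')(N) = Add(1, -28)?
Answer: Rational(-1455, 10351) ≈ -0.14057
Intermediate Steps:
Function('m')(N) = -27
Function('d')(Z) = Rational(50, 3) (Function('d')(Z) = Mul(Rational(-1, 3), Mul(Add(5, Mul(-1, -5)), -5)) = Mul(Rational(-1, 3), Mul(Add(5, 5), -5)) = Mul(Rational(-1, 3), Mul(10, -5)) = Mul(Rational(-1, 3), -50) = Rational(50, 3))
Mul(Add(512, Function('m')(-54)), Pow(Add(Function('d')(-3), -3467), -1)) = Mul(Add(512, -27), Pow(Add(Rational(50, 3), -3467), -1)) = Mul(485, Pow(Rational(-10351, 3), -1)) = Mul(485, Rational(-3, 10351)) = Rational(-1455, 10351)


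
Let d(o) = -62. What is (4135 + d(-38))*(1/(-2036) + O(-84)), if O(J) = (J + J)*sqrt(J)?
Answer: -4073/2036 - 1368528*I*sqrt(21) ≈ -2.0005 - 6.2714e+6*I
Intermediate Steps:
O(J) = 2*J**(3/2) (O(J) = (2*J)*sqrt(J) = 2*J**(3/2))
(4135 + d(-38))*(1/(-2036) + O(-84)) = (4135 - 62)*(1/(-2036) + 2*(-84)**(3/2)) = 4073*(-1/2036 + 2*(-168*I*sqrt(21))) = 4073*(-1/2036 - 336*I*sqrt(21)) = -4073/2036 - 1368528*I*sqrt(21)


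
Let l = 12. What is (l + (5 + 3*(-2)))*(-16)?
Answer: -176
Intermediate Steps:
(l + (5 + 3*(-2)))*(-16) = (12 + (5 + 3*(-2)))*(-16) = (12 + (5 - 6))*(-16) = (12 - 1)*(-16) = 11*(-16) = -176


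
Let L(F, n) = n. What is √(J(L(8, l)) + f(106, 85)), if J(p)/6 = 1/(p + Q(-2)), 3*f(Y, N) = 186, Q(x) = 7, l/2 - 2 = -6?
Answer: 2*√14 ≈ 7.4833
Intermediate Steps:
l = -8 (l = 4 + 2*(-6) = 4 - 12 = -8)
f(Y, N) = 62 (f(Y, N) = (⅓)*186 = 62)
J(p) = 6/(7 + p) (J(p) = 6/(p + 7) = 6/(7 + p))
√(J(L(8, l)) + f(106, 85)) = √(6/(7 - 8) + 62) = √(6/(-1) + 62) = √(6*(-1) + 62) = √(-6 + 62) = √56 = 2*√14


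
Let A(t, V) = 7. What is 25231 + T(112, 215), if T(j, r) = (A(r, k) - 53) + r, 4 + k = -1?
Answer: 25400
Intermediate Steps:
k = -5 (k = -4 - 1 = -5)
T(j, r) = -46 + r (T(j, r) = (7 - 53) + r = -46 + r)
25231 + T(112, 215) = 25231 + (-46 + 215) = 25231 + 169 = 25400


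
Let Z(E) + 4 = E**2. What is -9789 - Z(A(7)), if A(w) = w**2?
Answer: -12186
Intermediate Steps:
Z(E) = -4 + E**2
-9789 - Z(A(7)) = -9789 - (-4 + (7**2)**2) = -9789 - (-4 + 49**2) = -9789 - (-4 + 2401) = -9789 - 1*2397 = -9789 - 2397 = -12186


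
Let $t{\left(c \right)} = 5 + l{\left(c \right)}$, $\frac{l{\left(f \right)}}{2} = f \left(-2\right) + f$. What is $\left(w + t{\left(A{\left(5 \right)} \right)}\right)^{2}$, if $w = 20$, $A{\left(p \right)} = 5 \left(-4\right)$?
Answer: $4225$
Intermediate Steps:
$A{\left(p \right)} = -20$
$l{\left(f \right)} = - 2 f$ ($l{\left(f \right)} = 2 \left(f \left(-2\right) + f\right) = 2 \left(- 2 f + f\right) = 2 \left(- f\right) = - 2 f$)
$t{\left(c \right)} = 5 - 2 c$
$\left(w + t{\left(A{\left(5 \right)} \right)}\right)^{2} = \left(20 + \left(5 - -40\right)\right)^{2} = \left(20 + \left(5 + 40\right)\right)^{2} = \left(20 + 45\right)^{2} = 65^{2} = 4225$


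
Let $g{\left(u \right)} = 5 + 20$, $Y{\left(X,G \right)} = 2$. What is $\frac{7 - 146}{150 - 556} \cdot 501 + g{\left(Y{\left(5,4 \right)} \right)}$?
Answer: $\frac{79789}{406} \approx 196.52$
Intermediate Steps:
$g{\left(u \right)} = 25$
$\frac{7 - 146}{150 - 556} \cdot 501 + g{\left(Y{\left(5,4 \right)} \right)} = \frac{7 - 146}{150 - 556} \cdot 501 + 25 = - \frac{139}{-406} \cdot 501 + 25 = \left(-139\right) \left(- \frac{1}{406}\right) 501 + 25 = \frac{139}{406} \cdot 501 + 25 = \frac{69639}{406} + 25 = \frac{79789}{406}$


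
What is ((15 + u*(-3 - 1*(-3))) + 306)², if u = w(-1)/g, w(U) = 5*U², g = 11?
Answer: 103041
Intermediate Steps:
u = 5/11 (u = (5*(-1)²)/11 = (5*1)*(1/11) = 5*(1/11) = 5/11 ≈ 0.45455)
((15 + u*(-3 - 1*(-3))) + 306)² = ((15 + 5*(-3 - 1*(-3))/11) + 306)² = ((15 + 5*(-3 + 3)/11) + 306)² = ((15 + (5/11)*0) + 306)² = ((15 + 0) + 306)² = (15 + 306)² = 321² = 103041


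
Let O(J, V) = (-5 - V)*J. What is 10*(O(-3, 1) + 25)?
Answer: 430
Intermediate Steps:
O(J, V) = J*(-5 - V)
10*(O(-3, 1) + 25) = 10*(-1*(-3)*(5 + 1) + 25) = 10*(-1*(-3)*6 + 25) = 10*(18 + 25) = 10*43 = 430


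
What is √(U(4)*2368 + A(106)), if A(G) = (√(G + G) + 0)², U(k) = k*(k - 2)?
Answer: 2*√4789 ≈ 138.41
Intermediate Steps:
U(k) = k*(-2 + k)
A(G) = 2*G (A(G) = (√(2*G) + 0)² = (√2*√G + 0)² = (√2*√G)² = 2*G)
√(U(4)*2368 + A(106)) = √((4*(-2 + 4))*2368 + 2*106) = √((4*2)*2368 + 212) = √(8*2368 + 212) = √(18944 + 212) = √19156 = 2*√4789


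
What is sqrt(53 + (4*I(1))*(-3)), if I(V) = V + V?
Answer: sqrt(29) ≈ 5.3852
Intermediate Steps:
I(V) = 2*V
sqrt(53 + (4*I(1))*(-3)) = sqrt(53 + (4*(2*1))*(-3)) = sqrt(53 + (4*2)*(-3)) = sqrt(53 + 8*(-3)) = sqrt(53 - 24) = sqrt(29)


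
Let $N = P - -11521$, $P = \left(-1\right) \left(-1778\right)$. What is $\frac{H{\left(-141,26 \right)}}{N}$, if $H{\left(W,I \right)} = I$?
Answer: $\frac{2}{1023} \approx 0.001955$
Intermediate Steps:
$P = 1778$
$N = 13299$ ($N = 1778 - -11521 = 1778 + 11521 = 13299$)
$\frac{H{\left(-141,26 \right)}}{N} = \frac{26}{13299} = 26 \cdot \frac{1}{13299} = \frac{2}{1023}$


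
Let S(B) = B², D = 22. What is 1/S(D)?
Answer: 1/484 ≈ 0.0020661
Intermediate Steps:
1/S(D) = 1/(22²) = 1/484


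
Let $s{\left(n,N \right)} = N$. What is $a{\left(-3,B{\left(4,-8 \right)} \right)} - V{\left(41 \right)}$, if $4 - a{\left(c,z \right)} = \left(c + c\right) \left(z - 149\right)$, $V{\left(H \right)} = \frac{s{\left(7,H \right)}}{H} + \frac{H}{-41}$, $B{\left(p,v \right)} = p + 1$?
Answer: $-860$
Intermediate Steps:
$B{\left(p,v \right)} = 1 + p$
$V{\left(H \right)} = 1 - \frac{H}{41}$ ($V{\left(H \right)} = \frac{H}{H} + \frac{H}{-41} = 1 + H \left(- \frac{1}{41}\right) = 1 - \frac{H}{41}$)
$a{\left(c,z \right)} = 4 - 2 c \left(-149 + z\right)$ ($a{\left(c,z \right)} = 4 - \left(c + c\right) \left(z - 149\right) = 4 - 2 c \left(-149 + z\right)$)
$a{\left(-3,B{\left(4,-8 \right)} \right)} - V{\left(41 \right)} = \left(4 + 298 \left(-3\right) - - 6 \left(1 + 4\right)\right) - \left(1 - 1\right) = \left(4 - 894 - \left(-6\right) 5\right) - \left(1 - 1\right) = \left(4 - 894 + 30\right) - 0 = -860 + 0 = -860$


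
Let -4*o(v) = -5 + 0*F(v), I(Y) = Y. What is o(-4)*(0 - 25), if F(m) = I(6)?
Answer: -125/4 ≈ -31.250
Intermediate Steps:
F(m) = 6
o(v) = 5/4 (o(v) = -(-5 + 0*6)/4 = -(-5 + 0)/4 = -¼*(-5) = 5/4)
o(-4)*(0 - 25) = 5*(0 - 25)/4 = (5/4)*(-25) = -125/4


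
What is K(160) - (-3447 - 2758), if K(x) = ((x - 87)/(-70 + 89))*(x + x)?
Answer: 141255/19 ≈ 7434.5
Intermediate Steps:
K(x) = 2*x*(-87/19 + x/19) (K(x) = ((-87 + x)/19)*(2*x) = ((-87 + x)*(1/19))*(2*x) = (-87/19 + x/19)*(2*x) = 2*x*(-87/19 + x/19))
K(160) - (-3447 - 2758) = (2/19)*160*(-87 + 160) - (-3447 - 2758) = (2/19)*160*73 - 1*(-6205) = 23360/19 + 6205 = 141255/19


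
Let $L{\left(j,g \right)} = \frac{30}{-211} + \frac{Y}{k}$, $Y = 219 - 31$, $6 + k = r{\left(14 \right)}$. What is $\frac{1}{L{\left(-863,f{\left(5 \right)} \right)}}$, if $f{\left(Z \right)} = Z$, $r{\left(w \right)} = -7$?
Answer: $- \frac{2743}{40058} \approx -0.068476$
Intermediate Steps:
$k = -13$ ($k = -6 - 7 = -13$)
$Y = 188$ ($Y = 219 - 31 = 188$)
$L{\left(j,g \right)} = - \frac{40058}{2743}$ ($L{\left(j,g \right)} = \frac{30}{-211} + \frac{188}{-13} = 30 \left(- \frac{1}{211}\right) + 188 \left(- \frac{1}{13}\right) = - \frac{30}{211} - \frac{188}{13} = - \frac{40058}{2743}$)
$\frac{1}{L{\left(-863,f{\left(5 \right)} \right)}} = \frac{1}{- \frac{40058}{2743}} = - \frac{2743}{40058}$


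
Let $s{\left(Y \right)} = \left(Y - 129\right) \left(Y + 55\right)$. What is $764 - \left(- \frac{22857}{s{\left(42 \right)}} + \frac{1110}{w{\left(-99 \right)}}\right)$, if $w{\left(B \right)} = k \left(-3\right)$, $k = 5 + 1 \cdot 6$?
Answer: $\frac{24597453}{30943} \approx 794.93$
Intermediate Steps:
$s{\left(Y \right)} = \left(-129 + Y\right) \left(55 + Y\right)$
$k = 11$ ($k = 5 + 6 = 11$)
$w{\left(B \right)} = -33$ ($w{\left(B \right)} = 11 \left(-3\right) = -33$)
$764 - \left(- \frac{22857}{s{\left(42 \right)}} + \frac{1110}{w{\left(-99 \right)}}\right) = 764 - \left(- \frac{22857}{-7095 + 42^{2} - 3108} + \frac{1110}{-33}\right) = 764 - \left(- \frac{22857}{-7095 + 1764 - 3108} + 1110 \left(- \frac{1}{33}\right)\right) = 764 - \left(- \frac{22857}{-8439} - \frac{370}{11}\right) = 764 - \left(\left(-22857\right) \left(- \frac{1}{8439}\right) - \frac{370}{11}\right) = 764 - \left(\frac{7619}{2813} - \frac{370}{11}\right) = 764 - - \frac{957001}{30943} = 764 + \frac{957001}{30943} = \frac{24597453}{30943}$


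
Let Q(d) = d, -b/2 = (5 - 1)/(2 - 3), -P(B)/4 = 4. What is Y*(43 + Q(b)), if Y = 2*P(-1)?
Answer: -1632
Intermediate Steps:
P(B) = -16 (P(B) = -4*4 = -16)
b = 8 (b = -2*(5 - 1)/(2 - 3) = -8/(-1) = -8*(-1) = -2*(-4) = 8)
Y = -32 (Y = 2*(-16) = -32)
Y*(43 + Q(b)) = -32*(43 + 8) = -32*51 = -1632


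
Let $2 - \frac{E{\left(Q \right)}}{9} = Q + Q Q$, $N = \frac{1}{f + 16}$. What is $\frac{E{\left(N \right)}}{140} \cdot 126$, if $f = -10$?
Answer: $\frac{117}{8} \approx 14.625$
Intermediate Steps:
$N = \frac{1}{6}$ ($N = \frac{1}{-10 + 16} = \frac{1}{6} \approx 0.16667$)
$E{\left(Q \right)} = 18 - 9 Q - 9 Q^{2}$ ($E{\left(Q \right)} = 18 - 9 \left(Q + Q Q\right) = 18 - 9 \left(Q + Q^{2}\right) = 18 - \left(9 Q + 9 Q^{2}\right) = 18 - 9 Q - 9 Q^{2}$)
$\frac{E{\left(N \right)}}{140} \cdot 126 = \frac{18 - \frac{3}{2} - \frac{9}{36}}{140} \cdot 126 = \left(18 - \frac{3}{2} - \frac{1}{4}\right) \frac{1}{140} \cdot 126 = \frac{65}{4} \cdot \frac{1}{140} \cdot 126 = \frac{13}{112} \cdot 126 = \frac{117}{8}$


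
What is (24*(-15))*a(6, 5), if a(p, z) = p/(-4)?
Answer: 540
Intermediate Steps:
a(p, z) = -p/4 (a(p, z) = p*(-¼) = -p/4)
(24*(-15))*a(6, 5) = (24*(-15))*(-¼*6) = -360*(-3/2) = 540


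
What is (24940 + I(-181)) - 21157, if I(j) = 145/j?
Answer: 684578/181 ≈ 3782.2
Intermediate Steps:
(24940 + I(-181)) - 21157 = (24940 + 145/(-181)) - 21157 = (24940 + 145*(-1/181)) - 21157 = (24940 - 145/181) - 21157 = 4513995/181 - 21157 = 684578/181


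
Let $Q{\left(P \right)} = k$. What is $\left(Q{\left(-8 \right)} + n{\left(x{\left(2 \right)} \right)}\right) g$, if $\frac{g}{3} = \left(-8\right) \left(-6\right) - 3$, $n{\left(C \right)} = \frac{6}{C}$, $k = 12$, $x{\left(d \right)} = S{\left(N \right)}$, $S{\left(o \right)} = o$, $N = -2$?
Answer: $1215$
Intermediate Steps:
$x{\left(d \right)} = -2$
$Q{\left(P \right)} = 12$
$g = 135$ ($g = 3 \left(\left(-8\right) \left(-6\right) - 3\right) = 3 \left(48 - 3\right) = 3 \cdot 45 = 135$)
$\left(Q{\left(-8 \right)} + n{\left(x{\left(2 \right)} \right)}\right) g = \left(12 + \frac{6}{-2}\right) 135 = \left(12 + 6 \left(- \frac{1}{2}\right)\right) 135 = \left(12 - 3\right) 135 = 9 \cdot 135 = 1215$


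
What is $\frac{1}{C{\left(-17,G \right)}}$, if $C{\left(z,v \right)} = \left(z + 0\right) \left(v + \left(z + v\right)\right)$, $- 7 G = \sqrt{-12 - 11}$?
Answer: $\frac{49}{14253} - \frac{14 i \sqrt{23}}{242301} \approx 0.0034379 - 0.0002771 i$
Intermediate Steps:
$G = - \frac{i \sqrt{23}}{7}$ ($G = - \frac{\sqrt{-12 - 11}}{7} = - \frac{\sqrt{-23}}{7} = - \frac{i \sqrt{23}}{7} \approx - 0.68512 i$)
$C{\left(z,v \right)} = z \left(z + 2 v\right)$ ($C{\left(z,v \right)} = z \left(v + \left(v + z\right)\right) = z \left(z + 2 v\right)$)
$\frac{1}{C{\left(-17,G \right)}} = \frac{1}{\left(-17\right) \left(-17 + 2 \left(- \frac{i \sqrt{23}}{7}\right)\right)} = \frac{1}{\left(-17\right) \left(-17 - \frac{2 i \sqrt{23}}{7}\right)} = \frac{1}{289 + \frac{34 i \sqrt{23}}{7}}$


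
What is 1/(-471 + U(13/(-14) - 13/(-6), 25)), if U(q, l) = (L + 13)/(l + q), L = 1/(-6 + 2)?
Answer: -2204/1037013 ≈ -0.0021253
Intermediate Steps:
L = -1/4 (L = 1/(-4) = -1/4 ≈ -0.25000)
U(q, l) = 51/(4*(l + q)) (U(q, l) = (-1/4 + 13)/(l + q) = 51/(4*(l + q)))
1/(-471 + U(13/(-14) - 13/(-6), 25)) = 1/(-471 + 51/(4*(25 + (13/(-14) - 13/(-6))))) = 1/(-471 + 51/(4*(25 + (13*(-1/14) - 13*(-1/6))))) = 1/(-471 + 51/(4*(25 + (-13/14 + 13/6)))) = 1/(-471 + 51/(4*(25 + 26/21))) = 1/(-471 + 51/(4*(551/21))) = 1/(-471 + (51/4)*(21/551)) = 1/(-471 + 1071/2204) = 1/(-1037013/2204) = -2204/1037013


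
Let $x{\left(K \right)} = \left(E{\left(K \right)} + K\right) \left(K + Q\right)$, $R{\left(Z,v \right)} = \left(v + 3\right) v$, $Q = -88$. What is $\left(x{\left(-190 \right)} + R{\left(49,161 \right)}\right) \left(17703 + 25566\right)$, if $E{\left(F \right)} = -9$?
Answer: $3536202294$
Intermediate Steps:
$R{\left(Z,v \right)} = v \left(3 + v\right)$ ($R{\left(Z,v \right)} = \left(3 + v\right) v = v \left(3 + v\right)$)
$x{\left(K \right)} = \left(-88 + K\right) \left(-9 + K\right)$ ($x{\left(K \right)} = \left(-9 + K\right) \left(K - 88\right) = \left(-9 + K\right) \left(-88 + K\right) = \left(-88 + K\right) \left(-9 + K\right)$)
$\left(x{\left(-190 \right)} + R{\left(49,161 \right)}\right) \left(17703 + 25566\right) = \left(\left(792 + \left(-190\right)^{2} - -18430\right) + 161 \left(3 + 161\right)\right) \left(17703 + 25566\right) = \left(\left(792 + 36100 + 18430\right) + 161 \cdot 164\right) 43269 = \left(55322 + 26404\right) 43269 = 81726 \cdot 43269 = 3536202294$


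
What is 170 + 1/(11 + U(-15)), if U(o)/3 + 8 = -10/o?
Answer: 1869/11 ≈ 169.91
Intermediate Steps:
U(o) = -24 - 30/o (U(o) = -24 + 3*(-10/o) = -24 - 30/o)
170 + 1/(11 + U(-15)) = 170 + 1/(11 + (-24 - 30/(-15))) = 170 + 1/(11 + (-24 - 30*(-1/15))) = 170 + 1/(11 + (-24 + 2)) = 170 + 1/(11 - 22) = 170 + 1/(-11) = 170 - 1/11 = 1869/11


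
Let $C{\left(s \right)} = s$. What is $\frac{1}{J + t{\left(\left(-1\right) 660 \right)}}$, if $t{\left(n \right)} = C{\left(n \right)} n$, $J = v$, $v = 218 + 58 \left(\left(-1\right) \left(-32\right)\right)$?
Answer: $\frac{1}{437674} \approx 2.2848 \cdot 10^{-6}$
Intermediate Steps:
$v = 2074$ ($v = 218 + 58 \cdot 32 = 218 + 1856 = 2074$)
$J = 2074$
$t{\left(n \right)} = n^{2}$ ($t{\left(n \right)} = n n = n^{2}$)
$\frac{1}{J + t{\left(\left(-1\right) 660 \right)}} = \frac{1}{2074 + \left(\left(-1\right) 660\right)^{2}} = \frac{1}{2074 + \left(-660\right)^{2}} = \frac{1}{2074 + 435600} = \frac{1}{437674}$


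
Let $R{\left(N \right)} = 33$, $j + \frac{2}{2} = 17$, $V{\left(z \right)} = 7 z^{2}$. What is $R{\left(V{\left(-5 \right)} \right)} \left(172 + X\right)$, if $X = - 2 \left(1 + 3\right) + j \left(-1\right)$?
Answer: $4884$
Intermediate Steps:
$j = 16$ ($j = -1 + 17 = 16$)
$X = -24$ ($X = - 2 \left(1 + 3\right) + 16 \left(-1\right) = \left(-2\right) 4 - 16 = -8 - 16 = -24$)
$R{\left(V{\left(-5 \right)} \right)} \left(172 + X\right) = 33 \left(172 - 24\right) = 33 \cdot 148 = 4884$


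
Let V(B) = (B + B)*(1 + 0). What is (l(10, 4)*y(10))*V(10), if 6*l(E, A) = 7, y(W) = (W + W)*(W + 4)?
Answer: 19600/3 ≈ 6533.3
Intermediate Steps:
y(W) = 2*W*(4 + W) (y(W) = (2*W)*(4 + W) = 2*W*(4 + W))
l(E, A) = 7/6 (l(E, A) = (⅙)*7 = 7/6)
V(B) = 2*B (V(B) = (2*B)*1 = 2*B)
(l(10, 4)*y(10))*V(10) = (7*(2*10*(4 + 10))/6)*(2*10) = (7*(2*10*14)/6)*20 = ((7/6)*280)*20 = (980/3)*20 = 19600/3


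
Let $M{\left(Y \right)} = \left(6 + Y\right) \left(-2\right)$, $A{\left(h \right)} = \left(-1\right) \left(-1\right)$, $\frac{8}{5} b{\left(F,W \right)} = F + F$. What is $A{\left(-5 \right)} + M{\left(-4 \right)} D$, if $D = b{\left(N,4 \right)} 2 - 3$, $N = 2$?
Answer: $-7$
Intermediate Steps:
$b{\left(F,W \right)} = \frac{5 F}{4}$ ($b{\left(F,W \right)} = \frac{5 \left(F + F\right)}{8} = \frac{5 \cdot 2 F}{8} = \frac{5 F}{4}$)
$A{\left(h \right)} = 1$
$M{\left(Y \right)} = -12 - 2 Y$
$D = 2$ ($D = \frac{5}{4} \cdot 2 \cdot 2 - 3 = \frac{5}{2} \cdot 2 - 3 = 5 - 3 = 2$)
$A{\left(-5 \right)} + M{\left(-4 \right)} D = 1 + \left(-12 - -8\right) 2 = 1 + \left(-12 + 8\right) 2 = 1 - 8 = -7$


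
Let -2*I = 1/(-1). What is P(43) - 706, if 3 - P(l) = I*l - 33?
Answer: -1383/2 ≈ -691.50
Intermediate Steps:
I = 1/2 (I = -1/2/(-1) = -1/2*(-1) = 1/2 ≈ 0.50000)
P(l) = 36 - l/2 (P(l) = 3 - (l/2 - 33) = 3 - (-33 + l/2) = 3 + (33 - l/2) = 36 - l/2)
P(43) - 706 = (36 - 1/2*43) - 706 = (36 - 43/2) - 706 = 29/2 - 706 = -1383/2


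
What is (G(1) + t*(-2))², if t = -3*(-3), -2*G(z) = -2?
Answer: 289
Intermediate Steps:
G(z) = 1 (G(z) = -½*(-2) = 1)
t = 9
(G(1) + t*(-2))² = (1 + 9*(-2))² = (1 - 18)² = (-17)² = 289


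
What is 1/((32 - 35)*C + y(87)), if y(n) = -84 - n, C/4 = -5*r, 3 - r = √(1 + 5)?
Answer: -1/2391 - 20*√6/7173 ≈ -0.0072480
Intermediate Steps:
r = 3 - √6 (r = 3 - √(1 + 5) = 3 - √6 ≈ 0.55051)
C = -60 + 20*√6 (C = 4*(-5*(3 - √6)) = 4*(-15 + 5*√6) = -60 + 20*√6 ≈ -11.010)
1/((32 - 35)*C + y(87)) = 1/((32 - 35)*(-60 + 20*√6) + (-84 - 1*87)) = 1/(-3*(-60 + 20*√6) + (-84 - 87)) = 1/((180 - 60*√6) - 171) = 1/(9 - 60*√6)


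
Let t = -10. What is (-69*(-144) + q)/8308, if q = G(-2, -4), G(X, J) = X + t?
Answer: 2481/2077 ≈ 1.1945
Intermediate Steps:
G(X, J) = -10 + X (G(X, J) = X - 10 = -10 + X)
q = -12 (q = -10 - 2 = -12)
(-69*(-144) + q)/8308 = (-69*(-144) - 12)/8308 = (9936 - 12)*(1/8308) = 9924*(1/8308) = 2481/2077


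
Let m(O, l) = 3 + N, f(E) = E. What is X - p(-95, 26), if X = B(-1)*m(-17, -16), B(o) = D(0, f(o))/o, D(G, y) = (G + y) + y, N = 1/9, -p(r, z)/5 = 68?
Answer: 3116/9 ≈ 346.22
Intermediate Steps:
p(r, z) = -340 (p(r, z) = -5*68 = -340)
N = ⅑ ≈ 0.11111
m(O, l) = 28/9 (m(O, l) = 3 + ⅑ = 28/9)
D(G, y) = G + 2*y
B(o) = 2 (B(o) = (0 + 2*o)/o = (2*o)/o = 2)
X = 56/9 (X = 2*(28/9) = 56/9 ≈ 6.2222)
X - p(-95, 26) = 56/9 - 1*(-340) = 56/9 + 340 = 3116/9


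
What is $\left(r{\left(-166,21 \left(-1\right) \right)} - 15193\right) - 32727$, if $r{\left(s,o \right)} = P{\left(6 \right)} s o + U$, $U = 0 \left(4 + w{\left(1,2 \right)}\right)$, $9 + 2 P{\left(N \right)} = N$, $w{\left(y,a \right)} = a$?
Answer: $-53149$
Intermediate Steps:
$P{\left(N \right)} = - \frac{9}{2} + \frac{N}{2}$
$U = 0$ ($U = 0 \left(4 + 2\right) = 0 \cdot 6 = 0$)
$r{\left(s,o \right)} = - \frac{3 o s}{2}$ ($r{\left(s,o \right)} = \left(- \frac{9}{2} + \frac{1}{2} \cdot 6\right) s o + 0 = \left(- \frac{9}{2} + 3\right) s o + 0 = - \frac{3 s}{2} o + 0 = - \frac{3 o s}{2} + 0 = - \frac{3 o s}{2}$)
$\left(r{\left(-166,21 \left(-1\right) \right)} - 15193\right) - 32727 = \left(\left(- \frac{3}{2}\right) 21 \left(-1\right) \left(-166\right) - 15193\right) - 32727 = \left(\left(- \frac{3}{2}\right) \left(-21\right) \left(-166\right) - 15193\right) - 32727 = \left(-5229 - 15193\right) - 32727 = -20422 - 32727 = -53149$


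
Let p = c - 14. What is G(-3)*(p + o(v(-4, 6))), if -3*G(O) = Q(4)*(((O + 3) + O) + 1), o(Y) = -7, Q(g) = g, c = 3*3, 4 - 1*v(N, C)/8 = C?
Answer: -32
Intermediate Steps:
v(N, C) = 32 - 8*C
c = 9
G(O) = -16/3 - 8*O/3 (G(O) = -4*(((O + 3) + O) + 1)/3 = -4*(((3 + O) + O) + 1)/3 = -4*((3 + 2*O) + 1)/3 = -4*(4 + 2*O)/3 = -(16 + 8*O)/3 = -16/3 - 8*O/3)
p = -5 (p = 9 - 14 = -5)
G(-3)*(p + o(v(-4, 6))) = (-16/3 - 8/3*(-3))*(-5 - 7) = (-16/3 + 8)*(-12) = (8/3)*(-12) = -32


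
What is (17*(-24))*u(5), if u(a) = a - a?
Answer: 0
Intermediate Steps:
u(a) = 0
(17*(-24))*u(5) = (17*(-24))*0 = -408*0 = 0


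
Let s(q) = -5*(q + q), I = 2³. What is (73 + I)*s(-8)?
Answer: 6480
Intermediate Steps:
I = 8
s(q) = -10*q
(73 + I)*s(-8) = (73 + 8)*(-10*(-8)) = 81*80 = 6480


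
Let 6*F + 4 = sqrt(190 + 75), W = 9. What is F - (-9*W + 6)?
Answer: 223/3 + sqrt(265)/6 ≈ 77.047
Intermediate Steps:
F = -2/3 + sqrt(265)/6 (F = -2/3 + sqrt(190 + 75)/6 = -2/3 + sqrt(265)/6 ≈ 2.0465)
F - (-9*W + 6) = (-2/3 + sqrt(265)/6) - (-9*9 + 6) = (-2/3 + sqrt(265)/6) - (-81 + 6) = (-2/3 + sqrt(265)/6) - 1*(-75) = (-2/3 + sqrt(265)/6) + 75 = 223/3 + sqrt(265)/6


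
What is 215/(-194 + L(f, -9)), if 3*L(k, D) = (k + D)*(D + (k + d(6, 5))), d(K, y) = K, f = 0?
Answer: -43/37 ≈ -1.1622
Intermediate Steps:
L(k, D) = (D + k)*(6 + D + k)/3 (L(k, D) = ((k + D)*(D + (k + 6)))/3 = ((D + k)*(D + (6 + k)))/3 = ((D + k)*(6 + D + k))/3 = (D + k)*(6 + D + k)/3)
215/(-194 + L(f, -9)) = 215/(-194 + (2*(-9) + 2*0 + (⅓)*(-9)² + (⅓)*0² + (⅔)*(-9)*0)) = 215/(-194 + (-18 + 0 + (⅓)*81 + (⅓)*0 + 0)) = 215/(-194 + (-18 + 0 + 27 + 0 + 0)) = 215/(-194 + 9) = 215/(-185) = -1/185*215 = -43/37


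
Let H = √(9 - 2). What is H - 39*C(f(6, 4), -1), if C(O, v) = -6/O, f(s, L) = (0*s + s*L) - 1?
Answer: 234/23 + √7 ≈ 12.820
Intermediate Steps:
f(s, L) = -1 + L*s (f(s, L) = (0 + L*s) - 1 = L*s - 1 = -1 + L*s)
H = √7 ≈ 2.6458
H - 39*C(f(6, 4), -1) = √7 - (-234)/(-1 + 4*6) = √7 - (-234)/(-1 + 24) = √7 - (-234)/23 = √7 - 39*(-6/23) = √7 + 234/23 = 234/23 + √7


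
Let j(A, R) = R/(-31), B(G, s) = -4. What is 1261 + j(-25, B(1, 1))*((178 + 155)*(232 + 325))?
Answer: 781015/31 ≈ 25194.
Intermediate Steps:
j(A, R) = -R/31 (j(A, R) = R*(-1/31) = -R/31)
1261 + j(-25, B(1, 1))*((178 + 155)*(232 + 325)) = 1261 + (-1/31*(-4))*((178 + 155)*(232 + 325)) = 1261 + 4*(333*557)/31 = 1261 + (4/31)*185481 = 1261 + 741924/31 = 781015/31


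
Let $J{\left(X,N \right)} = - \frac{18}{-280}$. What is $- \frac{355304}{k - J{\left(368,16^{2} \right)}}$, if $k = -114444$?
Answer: $\frac{49742560}{16022169} \approx 3.1046$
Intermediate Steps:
$J{\left(X,N \right)} = \frac{9}{140}$ ($J{\left(X,N \right)} = \left(-18\right) \left(- \frac{1}{280}\right) = \frac{9}{140}$)
$- \frac{355304}{k - J{\left(368,16^{2} \right)}} = - \frac{355304}{-114444 - \frac{9}{140}} = - \frac{355304}{- \frac{16022169}{140}} = \left(-355304\right) \left(- \frac{140}{16022169}\right) = \frac{49742560}{16022169}$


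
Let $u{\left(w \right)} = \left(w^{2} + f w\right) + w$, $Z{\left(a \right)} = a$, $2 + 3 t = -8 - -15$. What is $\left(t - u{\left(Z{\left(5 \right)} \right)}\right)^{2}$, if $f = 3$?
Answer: $\frac{16900}{9} \approx 1877.8$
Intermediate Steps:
$t = \frac{5}{3}$ ($t = - \frac{2}{3} + \frac{-8 - -15}{3} = - \frac{2}{3} + \frac{-8 + 15}{3} = - \frac{2}{3} + \frac{1}{3} \cdot 7 = - \frac{2}{3} + \frac{7}{3} = \frac{5}{3} \approx 1.6667$)
$u{\left(w \right)} = w^{2} + 4 w$ ($u{\left(w \right)} = \left(w^{2} + 3 w\right) + w = w^{2} + 4 w$)
$\left(t - u{\left(Z{\left(5 \right)} \right)}\right)^{2} = \left(\frac{5}{3} - 5 \left(4 + 5\right)\right)^{2} = \left(\frac{5}{3} - 5 \cdot 9\right)^{2} = \left(\frac{5}{3} - 45\right)^{2} = \left(- \frac{130}{3}\right)^{2} = \frac{16900}{9}$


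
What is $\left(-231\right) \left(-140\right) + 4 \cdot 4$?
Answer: $32356$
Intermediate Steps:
$\left(-231\right) \left(-140\right) + 4 \cdot 4 = 32340 + 16 = 32356$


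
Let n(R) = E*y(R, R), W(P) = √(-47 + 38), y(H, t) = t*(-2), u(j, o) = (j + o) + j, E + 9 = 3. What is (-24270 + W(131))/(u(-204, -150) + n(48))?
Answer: -4045/3 + I/6 ≈ -1348.3 + 0.16667*I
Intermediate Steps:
E = -6 (E = -9 + 3 = -6)
u(j, o) = o + 2*j
y(H, t) = -2*t
W(P) = 3*I (W(P) = √(-9) = 3*I)
n(R) = 12*R (n(R) = -(-12)*R = 12*R)
(-24270 + W(131))/(u(-204, -150) + n(48)) = (-24270 + 3*I)/((-150 + 2*(-204)) + 12*48) = (-24270 + 3*I)/((-150 - 408) + 576) = (-24270 + 3*I)/(-558 + 576) = (-24270 + 3*I)/18 = (-24270 + 3*I)*(1/18) = -4045/3 + I/6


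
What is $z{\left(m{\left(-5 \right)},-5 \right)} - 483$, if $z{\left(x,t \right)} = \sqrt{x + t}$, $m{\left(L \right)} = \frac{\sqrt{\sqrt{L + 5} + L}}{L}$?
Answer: $-483 + \frac{\sqrt{-125 - 5 i \sqrt{5}}}{5} \approx -482.9 - 2.2383 i$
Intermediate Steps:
$m{\left(L \right)} = \frac{\sqrt{L + \sqrt{5 + L}}}{L}$ ($m{\left(L \right)} = \frac{\sqrt{\sqrt{5 + L} + L}}{L} = \frac{\sqrt{L + \sqrt{5 + L}}}{L}$)
$z{\left(x,t \right)} = \sqrt{t + x}$
$z{\left(m{\left(-5 \right)},-5 \right)} - 483 = \sqrt{-5 + \frac{\sqrt{-5 + \sqrt{5 - 5}}}{-5}} - 483 = \sqrt{-5 - \frac{\sqrt{-5 + \sqrt{0}}}{5}} - 483 = \sqrt{-5 - \frac{\sqrt{-5 + 0}}{5}} - 483 = \sqrt{-5 - \frac{\sqrt{-5}}{5}} - 483 = \sqrt{-5 - \frac{i \sqrt{5}}{5}} - 483 = -483 + \sqrt{-5 - \frac{i \sqrt{5}}{5}}$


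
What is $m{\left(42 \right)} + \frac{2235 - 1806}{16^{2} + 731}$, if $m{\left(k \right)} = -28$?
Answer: $- \frac{9069}{329} \approx -27.565$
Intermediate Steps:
$m{\left(42 \right)} + \frac{2235 - 1806}{16^{2} + 731} = -28 + \frac{2235 - 1806}{16^{2} + 731} = -28 + \frac{429}{256 + 731} = -28 + \frac{429}{987} = -28 + 429 \cdot \frac{1}{987} = -28 + \frac{143}{329} = - \frac{9069}{329}$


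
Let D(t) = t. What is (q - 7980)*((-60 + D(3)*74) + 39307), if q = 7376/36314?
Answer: -5718630729668/18157 ≈ -3.1495e+8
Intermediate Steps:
q = 3688/18157 (q = 7376*(1/36314) = 3688/18157 ≈ 0.20312)
(q - 7980)*((-60 + D(3)*74) + 39307) = (3688/18157 - 7980)*((-60 + 3*74) + 39307) = -144889172*((-60 + 222) + 39307)/18157 = -144889172*(162 + 39307)/18157 = -144889172/18157*39469 = -5718630729668/18157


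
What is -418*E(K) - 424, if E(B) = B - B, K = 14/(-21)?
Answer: -424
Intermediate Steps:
K = -⅔ (K = 14*(-1/21) = -⅔ ≈ -0.66667)
E(B) = 0
-418*E(K) - 424 = -418*0 - 424 = 0 - 424 = -424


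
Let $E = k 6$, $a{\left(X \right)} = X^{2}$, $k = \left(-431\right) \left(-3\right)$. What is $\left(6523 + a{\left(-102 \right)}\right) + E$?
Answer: $24685$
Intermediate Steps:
$k = 1293$
$E = 7758$ ($E = 1293 \cdot 6 = 7758$)
$\left(6523 + a{\left(-102 \right)}\right) + E = \left(6523 + \left(-102\right)^{2}\right) + 7758 = \left(6523 + 10404\right) + 7758 = 16927 + 7758 = 24685$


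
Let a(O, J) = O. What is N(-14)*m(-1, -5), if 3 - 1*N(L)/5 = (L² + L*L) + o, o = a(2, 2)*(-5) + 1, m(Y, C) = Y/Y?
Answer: -1900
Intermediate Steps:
m(Y, C) = 1
o = -9 (o = 2*(-5) + 1 = -10 + 1 = -9)
N(L) = 60 - 10*L² (N(L) = 15 - 5*((L² + L*L) - 9) = 15 - 5*((L² + L²) - 9) = 15 - 5*(2*L² - 9) = 15 - 5*(-9 + 2*L²) = 15 + (45 - 10*L²) = 60 - 10*L²)
N(-14)*m(-1, -5) = (60 - 10*(-14)²)*1 = (60 - 10*196)*1 = (60 - 1960)*1 = -1900*1 = -1900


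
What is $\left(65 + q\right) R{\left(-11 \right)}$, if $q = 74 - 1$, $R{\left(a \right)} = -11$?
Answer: $-1518$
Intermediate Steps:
$q = 73$ ($q = 74 - 1 = 73$)
$\left(65 + q\right) R{\left(-11 \right)} = \left(65 + 73\right) \left(-11\right) = 138 \left(-11\right) = -1518$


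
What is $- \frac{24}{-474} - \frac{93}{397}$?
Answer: $- \frac{5759}{31363} \approx -0.18362$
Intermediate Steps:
$- \frac{24}{-474} - \frac{93}{397} = \left(-24\right) \left(- \frac{1}{474}\right) - \frac{93}{397} = \frac{4}{79} - \frac{93}{397} = - \frac{5759}{31363}$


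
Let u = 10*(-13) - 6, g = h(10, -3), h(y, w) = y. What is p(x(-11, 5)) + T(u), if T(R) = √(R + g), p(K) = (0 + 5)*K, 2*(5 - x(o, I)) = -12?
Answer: 55 + 3*I*√14 ≈ 55.0 + 11.225*I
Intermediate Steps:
g = 10
x(o, I) = 11 (x(o, I) = 5 - ½*(-12) = 5 + 6 = 11)
p(K) = 5*K
u = -136 (u = -130 - 6 = -136)
T(R) = √(10 + R) (T(R) = √(R + 10) = √(10 + R))
p(x(-11, 5)) + T(u) = 5*11 + √(10 - 136) = 55 + √(-126) = 55 + 3*I*√14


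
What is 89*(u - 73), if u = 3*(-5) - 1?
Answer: -7921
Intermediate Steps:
u = -16 (u = -15 - 1 = -16)
89*(u - 73) = 89*(-16 - 73) = 89*(-89) = -7921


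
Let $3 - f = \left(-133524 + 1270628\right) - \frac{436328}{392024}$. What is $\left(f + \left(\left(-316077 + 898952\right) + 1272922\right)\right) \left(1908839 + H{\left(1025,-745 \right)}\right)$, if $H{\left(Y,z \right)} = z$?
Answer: $\frac{67199854833707126}{49003} \approx 1.3713 \cdot 10^{12}$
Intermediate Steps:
$f = - \frac{55721305762}{49003}$ ($f = 3 - \left(\left(-133524 + 1270628\right) - \frac{436328}{392024}\right) = 3 - \left(1137104 - \frac{54541}{49003}\right) = 3 - \frac{55721452771}{49003} = - \frac{55721305762}{49003} \approx -1.1371 \cdot 10^{6}$)
$\left(f + \left(\left(-316077 + 898952\right) + 1272922\right)\right) \left(1908839 + H{\left(1025,-745 \right)}\right) = \left(- \frac{55721305762}{49003} + \left(\left(-316077 + 898952\right) + 1272922\right)\right) \left(1908839 - 745\right) = \left(- \frac{55721305762}{49003} + \left(582875 + 1272922\right)\right) 1908094 = \left(- \frac{55721305762}{49003} + 1855797\right) 1908094 = \frac{35218314629}{49003} \cdot 1908094 = \frac{67199854833707126}{49003}$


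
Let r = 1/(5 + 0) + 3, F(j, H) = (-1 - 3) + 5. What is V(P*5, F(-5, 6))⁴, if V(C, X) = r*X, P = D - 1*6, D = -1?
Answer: 65536/625 ≈ 104.86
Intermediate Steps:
F(j, H) = 1 (F(j, H) = -4 + 5 = 1)
P = -7 (P = -1 - 1*6 = -1 - 6 = -7)
r = 16/5 (r = 1/5 + 3 = ⅕ + 3 = 16/5 ≈ 3.2000)
V(C, X) = 16*X/5
V(P*5, F(-5, 6))⁴ = ((16/5)*1)⁴ = (16/5)⁴ = 65536/625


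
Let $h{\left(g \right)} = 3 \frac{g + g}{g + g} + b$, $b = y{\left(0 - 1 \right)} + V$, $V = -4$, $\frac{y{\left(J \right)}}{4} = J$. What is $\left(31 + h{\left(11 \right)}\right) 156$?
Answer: $4056$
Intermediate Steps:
$y{\left(J \right)} = 4 J$
$b = -8$ ($b = 4 \left(0 - 1\right) - 4 = 4 \left(-1\right) - 4 = -4 - 4 = -8$)
$h{\left(g \right)} = -5$ ($h{\left(g \right)} = 3 \frac{g + g}{g + g} - 8 = 3 \frac{2 g}{2 g} - 8 = 3 \cdot 2 g \frac{1}{2 g} - 8 = 3 \cdot 1 - 8 = 3 - 8 = -5$)
$\left(31 + h{\left(11 \right)}\right) 156 = \left(31 - 5\right) 156 = 26 \cdot 156 = 4056$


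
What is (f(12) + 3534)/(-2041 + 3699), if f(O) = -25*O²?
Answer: -33/829 ≈ -0.039807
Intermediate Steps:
(f(12) + 3534)/(-2041 + 3699) = (-25*12² + 3534)/(-2041 + 3699) = (-25*144 + 3534)/1658 = (-3600 + 3534)*(1/1658) = -66*1/1658 = -33/829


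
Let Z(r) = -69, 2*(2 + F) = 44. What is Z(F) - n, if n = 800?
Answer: -869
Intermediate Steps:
F = 20 (F = -2 + (1/2)*44 = -2 + 22 = 20)
Z(F) - n = -69 - 1*800 = -69 - 800 = -869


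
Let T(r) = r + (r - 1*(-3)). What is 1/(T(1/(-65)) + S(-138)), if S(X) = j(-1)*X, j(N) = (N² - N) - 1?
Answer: -65/8777 ≈ -0.0074057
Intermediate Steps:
j(N) = -1 + N² - N
S(X) = X (S(X) = (-1 + (-1)² - 1*(-1))*X = (-1 + 1 + 1)*X = 1*X = X)
T(r) = 3 + 2*r (T(r) = r + (r + 3) = r + (3 + r) = 3 + 2*r)
1/(T(1/(-65)) + S(-138)) = 1/((3 + 2/(-65)) - 138) = 1/((3 + 2*(-1/65)) - 138) = 1/((3 - 2/65) - 138) = 1/(193/65 - 138) = 1/(-8777/65) = -65/8777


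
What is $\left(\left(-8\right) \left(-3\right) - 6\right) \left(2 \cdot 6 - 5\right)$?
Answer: $126$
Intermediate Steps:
$\left(\left(-8\right) \left(-3\right) - 6\right) \left(2 \cdot 6 - 5\right) = \left(24 - 6\right) \left(12 - 5\right) = 18 \cdot 7 = 126$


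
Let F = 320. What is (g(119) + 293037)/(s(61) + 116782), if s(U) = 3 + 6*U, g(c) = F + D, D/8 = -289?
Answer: 291045/117151 ≈ 2.4844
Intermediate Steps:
D = -2312 (D = 8*(-289) = -2312)
g(c) = -1992 (g(c) = 320 - 2312 = -1992)
(g(119) + 293037)/(s(61) + 116782) = (-1992 + 293037)/((3 + 6*61) + 116782) = 291045/((3 + 366) + 116782) = 291045/(369 + 116782) = 291045/117151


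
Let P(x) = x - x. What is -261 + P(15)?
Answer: -261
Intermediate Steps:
P(x) = 0
-261 + P(15) = -261 + 0 = -261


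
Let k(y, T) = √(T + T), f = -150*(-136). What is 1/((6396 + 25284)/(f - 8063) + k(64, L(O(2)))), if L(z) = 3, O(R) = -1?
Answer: 65139360/15068831 - 152201569*√6/90412986 ≈ 0.19931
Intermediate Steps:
f = 20400
k(y, T) = √2*√T (k(y, T) = √(2*T) = √2*√T)
1/((6396 + 25284)/(f - 8063) + k(64, L(O(2)))) = 1/((6396 + 25284)/(20400 - 8063) + √2*√3) = 1/(31680/12337 + √6)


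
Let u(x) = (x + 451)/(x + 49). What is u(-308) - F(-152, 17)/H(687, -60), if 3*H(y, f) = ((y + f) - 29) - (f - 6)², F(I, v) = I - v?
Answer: -668707/973322 ≈ -0.68704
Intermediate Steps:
u(x) = (451 + x)/(49 + x)
H(y, f) = -29/3 - (-6 + f)²/3 + f/3 + y/3 (H(y, f) = (((y + f) - 29) - (f - 6)²)/3 = (((f + y) - 29) - (-6 + f)²)/3 = ((-29 + f + y) - (-6 + f)²)/3 = (-29 + f + y - (-6 + f)²)/3 = -29/3 - (-6 + f)²/3 + f/3 + y/3)
u(-308) - F(-152, 17)/H(687, -60) = (451 - 308)/(49 - 308) - (-152 - 1*17)/(-29/3 - (-6 - 60)²/3 + (⅓)*(-60) + (⅓)*687) = 143/(-259) - (-152 - 17)/(-29/3 - ⅓*(-66)² - 20 + 229) = -1/259*143 - (-169)/(-29/3 - ⅓*4356 - 20 + 229) = -143/259 - (-169)/(-29/3 - 1452 - 20 + 229) = -143/259 - (-169)/(-3758/3) = -143/259 - (-169)*(-3)/3758 = -143/259 - 1*507/3758 = -143/259 - 507/3758 = -668707/973322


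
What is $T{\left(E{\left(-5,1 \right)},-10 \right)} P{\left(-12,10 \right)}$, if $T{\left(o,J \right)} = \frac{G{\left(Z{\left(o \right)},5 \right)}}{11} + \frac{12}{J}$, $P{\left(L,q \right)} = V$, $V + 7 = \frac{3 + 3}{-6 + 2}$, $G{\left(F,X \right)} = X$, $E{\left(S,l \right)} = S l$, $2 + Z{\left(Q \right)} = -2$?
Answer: $\frac{697}{110} \approx 6.3364$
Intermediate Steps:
$Z{\left(Q \right)} = -4$ ($Z{\left(Q \right)} = -2 - 2 = -4$)
$V = - \frac{17}{2}$ ($V = -7 + \frac{3 + 3}{-6 + 2} = -7 + \frac{6}{-4} = -7 + 6 \left(- \frac{1}{4}\right) = -7 - \frac{3}{2} = - \frac{17}{2} \approx -8.5$)
$P{\left(L,q \right)} = - \frac{17}{2}$
$T{\left(o,J \right)} = \frac{5}{11} + \frac{12}{J}$
$T{\left(E{\left(-5,1 \right)},-10 \right)} P{\left(-12,10 \right)} = \left(\frac{5}{11} + \frac{12}{-10}\right) \left(- \frac{17}{2}\right) = \left(\frac{5}{11} + 12 \left(- \frac{1}{10}\right)\right) \left(- \frac{17}{2}\right) = \left(\frac{5}{11} - \frac{6}{5}\right) \left(- \frac{17}{2}\right) = \left(- \frac{41}{55}\right) \left(- \frac{17}{2}\right) = \frac{697}{110}$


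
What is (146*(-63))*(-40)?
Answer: 367920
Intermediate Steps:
(146*(-63))*(-40) = -9198*(-40) = 367920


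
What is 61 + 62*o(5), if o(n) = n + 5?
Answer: 681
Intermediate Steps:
o(n) = 5 + n
61 + 62*o(5) = 61 + 62*(5 + 5) = 61 + 62*10 = 61 + 620 = 681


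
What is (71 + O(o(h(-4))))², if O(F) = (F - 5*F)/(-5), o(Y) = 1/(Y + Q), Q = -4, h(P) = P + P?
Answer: 1132096/225 ≈ 5031.5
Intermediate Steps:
h(P) = 2*P
o(Y) = 1/(-4 + Y) (o(Y) = 1/(Y - 4) = 1/(-4 + Y))
O(F) = 4*F/5 (O(F) = -4*F*(-⅕) = 4*F/5)
(71 + O(o(h(-4))))² = (71 + 4/(5*(-4 + 2*(-4))))² = (71 + 4/(5*(-4 - 8)))² = (71 + (⅘)/(-12))² = (71 + (⅘)*(-1/12))² = (71 - 1/15)² = (1064/15)² = 1132096/225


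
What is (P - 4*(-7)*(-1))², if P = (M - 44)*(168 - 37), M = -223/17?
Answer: 16301416329/289 ≈ 5.6406e+7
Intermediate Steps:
M = -223/17 (M = -223*1/17 = -223/17 ≈ -13.118)
P = -127201/17 (P = (-223/17 - 44)*(168 - 37) = -971/17*131 = -127201/17 ≈ -7482.4)
(P - 4*(-7)*(-1))² = (-127201/17 - 4*(-7)*(-1))² = (-127201/17 + 28*(-1))² = (-127201/17 - 28)² = (-127677/17)² = 16301416329/289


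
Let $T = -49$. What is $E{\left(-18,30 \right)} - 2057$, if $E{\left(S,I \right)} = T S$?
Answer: $-1175$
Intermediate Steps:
$E{\left(S,I \right)} = - 49 S$
$E{\left(-18,30 \right)} - 2057 = \left(-49\right) \left(-18\right) - 2057 = 882 - 2057 = -1175$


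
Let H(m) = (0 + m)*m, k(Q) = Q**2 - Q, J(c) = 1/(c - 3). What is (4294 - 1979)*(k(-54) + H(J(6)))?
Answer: 61882265/9 ≈ 6.8758e+6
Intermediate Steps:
J(c) = 1/(-3 + c)
H(m) = m**2 (H(m) = m*m = m**2)
(4294 - 1979)*(k(-54) + H(J(6))) = (4294 - 1979)*(-54*(-1 - 54) + (1/(-3 + 6))**2) = 2315*(-54*(-55) + (1/3)**2) = 2315*(2970 + (1/3)**2) = 2315*(2970 + 1/9) = 2315*(26731/9) = 61882265/9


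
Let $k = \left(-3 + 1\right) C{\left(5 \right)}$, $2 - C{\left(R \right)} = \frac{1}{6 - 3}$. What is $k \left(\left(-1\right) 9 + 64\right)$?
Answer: $- \frac{550}{3} \approx -183.33$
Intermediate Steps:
$C{\left(R \right)} = \frac{5}{3}$ ($C{\left(R \right)} = 2 - \frac{1}{6 - 3} = 2 - \frac{1}{3} = \frac{5}{3}$)
$k = - \frac{10}{3}$ ($k = \left(-3 + 1\right) \frac{5}{3} = \left(-2\right) \frac{5}{3} = - \frac{10}{3} \approx -3.3333$)
$k \left(\left(-1\right) 9 + 64\right) = - \frac{10 \left(\left(-1\right) 9 + 64\right)}{3} = - \frac{10 \left(-9 + 64\right)}{3} = \left(- \frac{10}{3}\right) 55 = - \frac{550}{3}$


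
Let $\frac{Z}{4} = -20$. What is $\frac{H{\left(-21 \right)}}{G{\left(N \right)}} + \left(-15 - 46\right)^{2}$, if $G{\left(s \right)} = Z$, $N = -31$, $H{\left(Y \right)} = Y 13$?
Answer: $\frac{297953}{80} \approx 3724.4$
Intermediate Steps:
$H{\left(Y \right)} = 13 Y$
$Z = -80$ ($Z = 4 \left(-20\right) = -80$)
$G{\left(s \right)} = -80$
$\frac{H{\left(-21 \right)}}{G{\left(N \right)}} + \left(-15 - 46\right)^{2} = \frac{13 \left(-21\right)}{-80} + \left(-15 - 46\right)^{2} = \left(-273\right) \left(- \frac{1}{80}\right) + \left(-61\right)^{2} = \frac{273}{80} + 3721 = \frac{297953}{80}$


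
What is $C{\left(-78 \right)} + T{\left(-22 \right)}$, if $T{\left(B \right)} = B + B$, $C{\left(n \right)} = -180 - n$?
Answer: $-146$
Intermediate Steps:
$T{\left(B \right)} = 2 B$
$C{\left(-78 \right)} + T{\left(-22 \right)} = \left(-180 - -78\right) + 2 \left(-22\right) = \left(-180 + 78\right) - 44 = -102 - 44 = -146$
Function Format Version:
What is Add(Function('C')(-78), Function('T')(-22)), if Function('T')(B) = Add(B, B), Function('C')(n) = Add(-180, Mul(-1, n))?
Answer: -146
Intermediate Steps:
Function('T')(B) = Mul(2, B)
Add(Function('C')(-78), Function('T')(-22)) = Add(Add(-180, Mul(-1, -78)), Mul(2, -22)) = Add(Add(-180, 78), -44) = Add(-102, -44) = -146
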